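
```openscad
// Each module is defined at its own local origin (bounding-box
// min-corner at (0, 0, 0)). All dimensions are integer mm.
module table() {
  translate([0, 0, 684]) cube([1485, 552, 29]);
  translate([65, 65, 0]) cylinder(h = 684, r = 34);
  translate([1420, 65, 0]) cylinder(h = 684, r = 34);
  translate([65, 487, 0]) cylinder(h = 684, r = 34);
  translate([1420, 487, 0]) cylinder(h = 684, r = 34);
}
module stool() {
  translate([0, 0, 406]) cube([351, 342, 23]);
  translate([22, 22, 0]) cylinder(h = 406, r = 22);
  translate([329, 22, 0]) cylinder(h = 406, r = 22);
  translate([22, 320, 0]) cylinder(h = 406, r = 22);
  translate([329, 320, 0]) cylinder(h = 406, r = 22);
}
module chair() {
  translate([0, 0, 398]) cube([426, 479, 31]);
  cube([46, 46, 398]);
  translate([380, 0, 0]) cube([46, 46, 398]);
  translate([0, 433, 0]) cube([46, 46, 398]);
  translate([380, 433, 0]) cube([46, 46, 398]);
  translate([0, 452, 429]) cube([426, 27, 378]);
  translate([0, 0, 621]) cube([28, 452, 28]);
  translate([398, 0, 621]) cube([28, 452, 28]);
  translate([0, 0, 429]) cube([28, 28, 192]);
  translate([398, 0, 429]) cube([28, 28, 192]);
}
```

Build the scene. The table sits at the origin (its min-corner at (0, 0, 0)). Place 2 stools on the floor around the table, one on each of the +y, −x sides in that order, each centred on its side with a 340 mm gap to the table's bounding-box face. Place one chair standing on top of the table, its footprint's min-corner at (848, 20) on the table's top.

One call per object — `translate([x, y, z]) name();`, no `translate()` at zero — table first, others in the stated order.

table();
translate([567, 892, 0]) stool();
translate([-691, 105, 0]) stool();
translate([848, 20, 713]) chair();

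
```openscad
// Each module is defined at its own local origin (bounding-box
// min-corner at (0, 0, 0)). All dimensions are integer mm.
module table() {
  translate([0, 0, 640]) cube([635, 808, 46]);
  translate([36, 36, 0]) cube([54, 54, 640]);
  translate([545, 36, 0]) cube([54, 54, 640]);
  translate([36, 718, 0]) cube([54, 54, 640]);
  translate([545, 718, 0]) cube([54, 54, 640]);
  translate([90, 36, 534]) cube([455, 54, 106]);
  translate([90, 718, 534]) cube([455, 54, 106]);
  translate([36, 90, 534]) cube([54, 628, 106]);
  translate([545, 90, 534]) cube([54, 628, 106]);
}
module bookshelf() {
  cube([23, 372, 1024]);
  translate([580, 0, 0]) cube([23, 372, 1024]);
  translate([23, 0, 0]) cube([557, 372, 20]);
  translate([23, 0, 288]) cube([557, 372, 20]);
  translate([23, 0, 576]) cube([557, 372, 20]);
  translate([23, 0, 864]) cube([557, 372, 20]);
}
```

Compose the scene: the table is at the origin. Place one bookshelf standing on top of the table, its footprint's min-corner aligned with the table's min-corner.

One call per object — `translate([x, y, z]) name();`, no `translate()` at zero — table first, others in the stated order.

table();
translate([0, 0, 686]) bookshelf();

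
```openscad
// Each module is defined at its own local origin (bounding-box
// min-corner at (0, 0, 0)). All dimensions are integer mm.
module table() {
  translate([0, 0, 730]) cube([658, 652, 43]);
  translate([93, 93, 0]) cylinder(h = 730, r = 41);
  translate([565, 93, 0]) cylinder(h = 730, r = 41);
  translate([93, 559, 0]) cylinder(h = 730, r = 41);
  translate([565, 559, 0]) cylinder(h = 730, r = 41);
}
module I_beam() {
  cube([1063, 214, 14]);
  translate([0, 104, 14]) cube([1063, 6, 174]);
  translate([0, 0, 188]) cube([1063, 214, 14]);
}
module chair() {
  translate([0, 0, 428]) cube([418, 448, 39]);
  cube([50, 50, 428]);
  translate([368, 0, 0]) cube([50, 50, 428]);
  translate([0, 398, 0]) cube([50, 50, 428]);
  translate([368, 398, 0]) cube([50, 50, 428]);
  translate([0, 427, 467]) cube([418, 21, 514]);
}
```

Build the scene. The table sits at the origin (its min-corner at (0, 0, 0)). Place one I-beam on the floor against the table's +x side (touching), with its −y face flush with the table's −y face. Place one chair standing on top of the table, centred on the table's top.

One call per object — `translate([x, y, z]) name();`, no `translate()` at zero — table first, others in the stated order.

table();
translate([658, 0, 0]) I_beam();
translate([120, 102, 773]) chair();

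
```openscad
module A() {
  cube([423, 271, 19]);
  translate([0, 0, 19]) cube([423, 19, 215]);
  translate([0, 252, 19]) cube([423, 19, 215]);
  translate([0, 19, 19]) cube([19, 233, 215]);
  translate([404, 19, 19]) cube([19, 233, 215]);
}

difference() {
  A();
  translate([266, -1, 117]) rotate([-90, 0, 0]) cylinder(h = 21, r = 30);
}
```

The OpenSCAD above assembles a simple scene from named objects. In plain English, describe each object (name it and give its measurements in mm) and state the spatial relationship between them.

A is an open-topped rectangular box: outside dimensions 423×271×234 mm, with a uniform wall and base thickness of 19 mm. The base is a full 423×271 slab on the floor; four walls sit on top of the base. The front and back walls (the −y and +y sides) span the full width; the two side walls fit between them.

The open box has a circular hole of radius 30 mm through its front wall, centred at (x = 266, z = 117).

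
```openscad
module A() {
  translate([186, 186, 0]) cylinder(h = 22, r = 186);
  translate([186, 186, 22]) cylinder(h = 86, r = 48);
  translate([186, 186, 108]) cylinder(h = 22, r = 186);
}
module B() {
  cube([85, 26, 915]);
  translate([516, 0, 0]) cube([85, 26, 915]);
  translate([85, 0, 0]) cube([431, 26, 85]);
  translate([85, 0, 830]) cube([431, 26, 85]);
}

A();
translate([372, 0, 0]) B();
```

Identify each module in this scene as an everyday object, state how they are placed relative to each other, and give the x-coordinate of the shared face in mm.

The spool's +x face and the picture frame's −x face are both at x = 372 mm.

A is a spool. B is a picture frame. The picture frame is against the spool's +x side, with their −y faces flush. The x-coordinate of the shared face is 372 mm.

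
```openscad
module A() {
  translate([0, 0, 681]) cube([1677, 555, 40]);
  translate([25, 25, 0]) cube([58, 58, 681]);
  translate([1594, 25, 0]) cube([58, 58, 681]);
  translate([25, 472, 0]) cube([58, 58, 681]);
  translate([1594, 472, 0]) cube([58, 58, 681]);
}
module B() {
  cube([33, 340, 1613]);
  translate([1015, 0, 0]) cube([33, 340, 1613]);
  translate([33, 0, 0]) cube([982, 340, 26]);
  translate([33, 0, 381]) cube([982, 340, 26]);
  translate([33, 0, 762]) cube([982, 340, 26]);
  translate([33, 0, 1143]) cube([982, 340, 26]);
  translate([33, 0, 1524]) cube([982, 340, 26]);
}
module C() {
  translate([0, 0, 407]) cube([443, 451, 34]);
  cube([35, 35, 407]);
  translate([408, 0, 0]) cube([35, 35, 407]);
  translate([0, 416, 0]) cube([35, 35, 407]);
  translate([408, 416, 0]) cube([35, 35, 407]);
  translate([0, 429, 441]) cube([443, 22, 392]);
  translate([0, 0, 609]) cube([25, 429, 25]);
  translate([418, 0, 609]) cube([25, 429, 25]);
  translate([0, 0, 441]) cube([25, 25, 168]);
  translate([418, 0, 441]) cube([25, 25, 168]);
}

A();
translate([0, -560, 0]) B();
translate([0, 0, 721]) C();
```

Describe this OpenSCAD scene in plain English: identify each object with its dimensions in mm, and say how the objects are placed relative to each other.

A is a table with a 1677×555 mm rectangular top, 40 mm thick, top surface at z = 721 mm, supported by four 58×58 mm square legs, each inset 25 mm from the nearest pair of top edges, running from the floor.

B is an open bookshelf. Two side panels, each 33 mm thick, 340 mm deep and 1613 mm tall, stand 1048 mm apart (outside-to-outside). Between them sit 5 shelves, each 26 mm thick and 340 mm deep, spanning the full gap between the sides. The bottom shelf rests on the floor (its underside at z = 0) and the clear gap between one shelf's top and the next shelf's underside is 355 mm.

C is a chair: 443×451 mm seat, 34 mm thick, top at z = 441 mm, on four 35 mm square corner legs flush with the seat edges. A 22 mm thick backrest slab spans the full seat width, extending 392 mm above the seat top, its back face flush with the seat's +y edge. Two armrests of 25×25 mm section run along each side from the seat's front edge to the front of the backrest, top faces 193 mm above the seat top and outer faces flush with the seat's x-edges; a 25×25 mm post under the front of each armrest stands on the seat at the front corner.

The bookshelf is on the floor beside the table on its −y side. The chair is on top of the table.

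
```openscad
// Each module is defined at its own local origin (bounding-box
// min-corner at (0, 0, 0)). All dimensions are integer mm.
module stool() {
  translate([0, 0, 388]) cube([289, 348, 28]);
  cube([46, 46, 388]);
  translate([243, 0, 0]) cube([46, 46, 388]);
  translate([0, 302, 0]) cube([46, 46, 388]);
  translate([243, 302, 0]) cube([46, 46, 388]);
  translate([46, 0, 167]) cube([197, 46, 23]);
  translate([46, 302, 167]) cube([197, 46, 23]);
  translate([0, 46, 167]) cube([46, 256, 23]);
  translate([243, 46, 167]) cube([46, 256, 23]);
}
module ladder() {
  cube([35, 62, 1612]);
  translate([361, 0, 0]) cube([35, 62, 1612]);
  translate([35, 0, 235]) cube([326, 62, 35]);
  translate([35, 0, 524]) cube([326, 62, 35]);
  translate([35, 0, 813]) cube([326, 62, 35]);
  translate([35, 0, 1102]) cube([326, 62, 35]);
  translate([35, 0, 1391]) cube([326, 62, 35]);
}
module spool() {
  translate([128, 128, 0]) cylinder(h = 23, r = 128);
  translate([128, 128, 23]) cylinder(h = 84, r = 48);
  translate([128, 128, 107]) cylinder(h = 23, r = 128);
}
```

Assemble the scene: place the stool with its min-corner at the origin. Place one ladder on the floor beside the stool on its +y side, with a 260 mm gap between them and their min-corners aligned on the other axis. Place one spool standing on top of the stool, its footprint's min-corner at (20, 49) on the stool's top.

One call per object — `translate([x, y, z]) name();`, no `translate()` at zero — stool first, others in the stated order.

stool();
translate([0, 608, 0]) ladder();
translate([20, 49, 416]) spool();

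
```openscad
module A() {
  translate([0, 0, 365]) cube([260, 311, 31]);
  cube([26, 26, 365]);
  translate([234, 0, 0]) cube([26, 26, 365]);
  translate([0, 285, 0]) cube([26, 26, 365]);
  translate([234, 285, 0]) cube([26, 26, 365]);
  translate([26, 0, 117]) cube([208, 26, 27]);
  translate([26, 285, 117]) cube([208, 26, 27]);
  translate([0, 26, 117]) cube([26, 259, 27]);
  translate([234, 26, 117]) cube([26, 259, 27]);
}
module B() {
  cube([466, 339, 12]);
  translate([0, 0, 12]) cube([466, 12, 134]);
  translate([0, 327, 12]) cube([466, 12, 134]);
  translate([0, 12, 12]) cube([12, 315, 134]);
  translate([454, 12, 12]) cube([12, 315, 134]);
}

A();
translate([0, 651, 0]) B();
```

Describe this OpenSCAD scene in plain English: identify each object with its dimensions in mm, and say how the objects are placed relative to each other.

A is a simple wooden stool: a rectangular seat 260 mm (x) by 311 mm (y), 31 mm thick, top face at z = 396 mm, on four square legs, each 26×26 mm in cross-section. The legs rest on z = 0, each flush with a corner of the seat. Four stretchers, 26 mm wide and 27 mm tall, connect adjacent legs with their undersides at z = 117 mm, each running between the inner faces of the legs it joins and aligned with the legs' outer faces on the other axis.

B is an open storage box with external size 466×339×146 mm and wall thickness 12 mm (the base is also 12 mm thick). The base covers the whole footprint; the four walls stand on the base, with the y-facing walls full-width and the x-facing walls fitting between their inner faces.

The open box is on the floor beside the stool on its +y side.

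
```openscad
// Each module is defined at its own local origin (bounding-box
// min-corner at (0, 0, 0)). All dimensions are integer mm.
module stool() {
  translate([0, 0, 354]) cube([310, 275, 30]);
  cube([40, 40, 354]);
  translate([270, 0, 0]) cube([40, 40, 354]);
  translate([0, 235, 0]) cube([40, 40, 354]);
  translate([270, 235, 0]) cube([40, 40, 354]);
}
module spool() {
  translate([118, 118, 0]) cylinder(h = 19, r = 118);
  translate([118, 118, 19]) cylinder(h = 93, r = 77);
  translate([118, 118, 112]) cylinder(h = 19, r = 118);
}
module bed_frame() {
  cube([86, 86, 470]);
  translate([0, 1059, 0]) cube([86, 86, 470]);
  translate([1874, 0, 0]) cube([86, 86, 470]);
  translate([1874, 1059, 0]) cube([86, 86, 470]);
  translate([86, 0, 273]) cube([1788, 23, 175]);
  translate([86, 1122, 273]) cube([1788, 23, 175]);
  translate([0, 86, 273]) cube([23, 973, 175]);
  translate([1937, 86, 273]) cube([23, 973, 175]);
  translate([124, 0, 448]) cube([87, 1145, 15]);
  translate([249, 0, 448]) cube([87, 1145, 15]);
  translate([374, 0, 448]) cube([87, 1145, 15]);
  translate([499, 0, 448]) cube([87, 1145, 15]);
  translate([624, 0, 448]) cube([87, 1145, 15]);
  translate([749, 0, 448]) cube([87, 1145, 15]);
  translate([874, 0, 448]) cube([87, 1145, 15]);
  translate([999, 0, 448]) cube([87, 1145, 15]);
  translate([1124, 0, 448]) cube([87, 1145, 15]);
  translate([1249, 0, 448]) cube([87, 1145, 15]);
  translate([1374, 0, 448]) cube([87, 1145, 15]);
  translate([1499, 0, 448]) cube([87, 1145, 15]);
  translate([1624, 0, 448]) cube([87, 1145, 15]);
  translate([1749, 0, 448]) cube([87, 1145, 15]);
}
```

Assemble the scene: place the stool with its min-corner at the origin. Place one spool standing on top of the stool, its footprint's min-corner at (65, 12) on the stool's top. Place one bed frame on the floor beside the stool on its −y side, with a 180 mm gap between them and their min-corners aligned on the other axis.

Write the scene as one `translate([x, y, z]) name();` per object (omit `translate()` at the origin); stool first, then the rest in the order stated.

stool();
translate([65, 12, 384]) spool();
translate([0, -1325, 0]) bed_frame();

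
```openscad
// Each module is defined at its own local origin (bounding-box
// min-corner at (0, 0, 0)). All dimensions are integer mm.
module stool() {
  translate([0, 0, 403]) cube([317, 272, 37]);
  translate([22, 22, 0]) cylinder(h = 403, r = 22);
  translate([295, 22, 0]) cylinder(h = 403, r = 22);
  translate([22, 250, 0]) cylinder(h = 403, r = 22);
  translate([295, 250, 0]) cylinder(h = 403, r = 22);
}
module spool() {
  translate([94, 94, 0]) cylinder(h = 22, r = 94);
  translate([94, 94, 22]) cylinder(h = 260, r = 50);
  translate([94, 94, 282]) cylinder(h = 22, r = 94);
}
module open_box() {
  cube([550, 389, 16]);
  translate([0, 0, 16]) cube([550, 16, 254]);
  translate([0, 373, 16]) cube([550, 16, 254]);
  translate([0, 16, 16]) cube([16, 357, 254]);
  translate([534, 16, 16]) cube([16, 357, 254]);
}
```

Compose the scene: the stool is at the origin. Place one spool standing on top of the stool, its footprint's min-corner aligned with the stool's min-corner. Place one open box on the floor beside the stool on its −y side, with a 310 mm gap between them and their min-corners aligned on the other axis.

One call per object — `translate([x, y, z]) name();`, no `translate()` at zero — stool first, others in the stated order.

stool();
translate([0, 0, 440]) spool();
translate([0, -699, 0]) open_box();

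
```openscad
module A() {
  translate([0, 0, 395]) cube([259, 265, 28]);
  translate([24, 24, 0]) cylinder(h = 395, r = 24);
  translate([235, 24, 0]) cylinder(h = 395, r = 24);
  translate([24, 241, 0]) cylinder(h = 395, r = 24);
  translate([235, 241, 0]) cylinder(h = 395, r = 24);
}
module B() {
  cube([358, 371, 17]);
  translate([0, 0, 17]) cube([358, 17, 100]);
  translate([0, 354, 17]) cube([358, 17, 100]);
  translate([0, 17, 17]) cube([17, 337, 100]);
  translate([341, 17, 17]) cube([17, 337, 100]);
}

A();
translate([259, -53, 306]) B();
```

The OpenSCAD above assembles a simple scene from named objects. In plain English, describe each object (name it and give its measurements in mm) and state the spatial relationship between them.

A is a simple wooden stool: a rectangular seat 259 mm (x) by 265 mm (y), 28 mm thick, top face at z = 423 mm, on four round legs, each 48 mm in diameter. The legs rest on z = 0, each leg's axis is inset half a diameter from the nearest pair of seat edges (so the leg's bounding box is flush with the corner).

B is an open-topped rectangular box: outside dimensions 358×371×117 mm, with a uniform wall and base thickness of 17 mm. The base is a full 358×371 slab on the floor; four walls sit on top of the base. The front and back walls (the −y and +y sides) span the full width; the two side walls fit between them.

The open box is beside the stool with their tops flush at z = 423.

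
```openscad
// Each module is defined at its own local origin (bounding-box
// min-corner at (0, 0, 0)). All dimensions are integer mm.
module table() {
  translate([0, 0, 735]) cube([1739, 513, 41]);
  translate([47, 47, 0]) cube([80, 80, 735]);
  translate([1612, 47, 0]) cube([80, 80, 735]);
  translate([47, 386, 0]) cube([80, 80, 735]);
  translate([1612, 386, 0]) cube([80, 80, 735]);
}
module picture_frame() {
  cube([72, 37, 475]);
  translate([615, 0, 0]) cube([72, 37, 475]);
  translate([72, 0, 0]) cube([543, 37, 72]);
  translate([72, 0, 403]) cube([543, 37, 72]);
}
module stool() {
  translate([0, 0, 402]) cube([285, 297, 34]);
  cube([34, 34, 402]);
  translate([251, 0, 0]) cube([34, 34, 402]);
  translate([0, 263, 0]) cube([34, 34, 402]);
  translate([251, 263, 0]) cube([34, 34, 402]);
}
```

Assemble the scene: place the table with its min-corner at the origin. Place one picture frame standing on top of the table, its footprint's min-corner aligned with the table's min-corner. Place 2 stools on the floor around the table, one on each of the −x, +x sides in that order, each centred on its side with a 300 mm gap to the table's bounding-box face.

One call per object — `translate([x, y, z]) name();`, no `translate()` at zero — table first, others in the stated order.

table();
translate([0, 0, 776]) picture_frame();
translate([-585, 108, 0]) stool();
translate([2039, 108, 0]) stool();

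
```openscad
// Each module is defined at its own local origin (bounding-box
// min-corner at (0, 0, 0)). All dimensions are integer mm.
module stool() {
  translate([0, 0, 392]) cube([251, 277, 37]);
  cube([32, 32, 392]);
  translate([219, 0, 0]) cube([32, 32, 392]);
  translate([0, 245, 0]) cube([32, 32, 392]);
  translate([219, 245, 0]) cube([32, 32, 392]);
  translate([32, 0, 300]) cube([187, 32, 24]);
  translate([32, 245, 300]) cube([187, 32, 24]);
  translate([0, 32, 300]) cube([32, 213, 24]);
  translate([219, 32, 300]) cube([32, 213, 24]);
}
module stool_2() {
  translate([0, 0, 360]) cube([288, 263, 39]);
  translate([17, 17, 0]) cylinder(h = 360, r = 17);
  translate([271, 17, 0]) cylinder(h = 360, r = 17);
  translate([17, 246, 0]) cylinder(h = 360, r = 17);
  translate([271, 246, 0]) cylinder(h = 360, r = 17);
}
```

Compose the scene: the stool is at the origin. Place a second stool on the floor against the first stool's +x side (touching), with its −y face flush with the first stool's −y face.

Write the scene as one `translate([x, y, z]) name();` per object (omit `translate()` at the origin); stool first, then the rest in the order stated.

stool();
translate([251, 0, 0]) stool_2();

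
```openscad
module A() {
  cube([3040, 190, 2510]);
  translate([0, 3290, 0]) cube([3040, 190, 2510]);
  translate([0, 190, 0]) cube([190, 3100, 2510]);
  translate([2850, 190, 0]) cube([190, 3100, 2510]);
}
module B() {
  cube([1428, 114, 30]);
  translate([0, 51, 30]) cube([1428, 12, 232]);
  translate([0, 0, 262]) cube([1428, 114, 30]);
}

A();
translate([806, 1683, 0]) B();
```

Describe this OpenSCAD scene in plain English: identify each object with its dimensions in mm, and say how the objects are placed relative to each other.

A is a box-shaped house frame (walls only): outside footprint 3040×3480 mm, wall height 2510 mm, wall thickness 190 mm. The two y-facing walls run the full x-width; the two x-facing walls fit between the inner faces of the y-facing walls.

B is an I-beam lying along x, 1428 mm long. Overall section height 292 mm. Two flanges 114 mm wide (y) and 30 mm thick, one on the floor and one at the top; a web 12 mm thick runs between them, centred on the flange width.

The I-beam sits inside the house frame, centred.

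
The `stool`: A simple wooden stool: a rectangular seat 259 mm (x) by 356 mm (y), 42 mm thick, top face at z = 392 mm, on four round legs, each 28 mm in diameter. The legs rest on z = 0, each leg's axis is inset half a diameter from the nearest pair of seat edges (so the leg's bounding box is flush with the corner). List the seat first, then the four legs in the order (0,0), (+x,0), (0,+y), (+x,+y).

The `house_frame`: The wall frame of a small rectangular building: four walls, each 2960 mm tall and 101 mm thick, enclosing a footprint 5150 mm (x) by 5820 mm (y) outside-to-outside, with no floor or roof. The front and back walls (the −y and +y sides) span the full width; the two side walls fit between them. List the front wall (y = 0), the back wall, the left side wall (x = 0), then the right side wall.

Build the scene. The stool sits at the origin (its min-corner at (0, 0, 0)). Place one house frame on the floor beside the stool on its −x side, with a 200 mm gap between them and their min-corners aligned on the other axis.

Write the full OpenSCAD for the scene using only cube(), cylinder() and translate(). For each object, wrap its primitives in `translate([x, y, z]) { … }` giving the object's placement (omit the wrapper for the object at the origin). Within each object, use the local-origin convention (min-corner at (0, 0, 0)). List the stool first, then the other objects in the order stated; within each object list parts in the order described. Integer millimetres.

translate([0, 0, 350]) cube([259, 356, 42]);
translate([14, 14, 0]) cylinder(h = 350, r = 14);
translate([245, 14, 0]) cylinder(h = 350, r = 14);
translate([14, 342, 0]) cylinder(h = 350, r = 14);
translate([245, 342, 0]) cylinder(h = 350, r = 14);
translate([-5350, 0, 0]) {
  cube([5150, 101, 2960]);
  translate([0, 5719, 0]) cube([5150, 101, 2960]);
  translate([0, 101, 0]) cube([101, 5618, 2960]);
  translate([5049, 101, 0]) cube([101, 5618, 2960]);
}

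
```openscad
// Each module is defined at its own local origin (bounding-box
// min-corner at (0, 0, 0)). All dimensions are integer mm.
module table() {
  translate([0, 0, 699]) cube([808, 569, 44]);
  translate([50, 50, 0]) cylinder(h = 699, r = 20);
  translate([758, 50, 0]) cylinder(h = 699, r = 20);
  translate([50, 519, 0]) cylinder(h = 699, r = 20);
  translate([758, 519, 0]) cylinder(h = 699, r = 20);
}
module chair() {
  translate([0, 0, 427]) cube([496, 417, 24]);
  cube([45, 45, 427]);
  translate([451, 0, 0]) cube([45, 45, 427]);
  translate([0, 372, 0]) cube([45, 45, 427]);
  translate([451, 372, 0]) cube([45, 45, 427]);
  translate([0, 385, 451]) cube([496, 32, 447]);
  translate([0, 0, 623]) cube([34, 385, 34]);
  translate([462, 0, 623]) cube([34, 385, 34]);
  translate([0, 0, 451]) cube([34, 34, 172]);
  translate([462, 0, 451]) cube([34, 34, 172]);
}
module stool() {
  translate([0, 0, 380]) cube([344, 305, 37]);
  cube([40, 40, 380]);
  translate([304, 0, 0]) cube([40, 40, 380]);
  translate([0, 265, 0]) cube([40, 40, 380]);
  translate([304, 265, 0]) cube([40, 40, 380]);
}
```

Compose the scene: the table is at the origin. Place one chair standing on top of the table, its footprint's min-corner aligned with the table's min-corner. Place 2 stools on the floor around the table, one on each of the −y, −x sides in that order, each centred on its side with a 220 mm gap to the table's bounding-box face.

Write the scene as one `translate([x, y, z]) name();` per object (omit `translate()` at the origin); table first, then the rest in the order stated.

table();
translate([0, 0, 743]) chair();
translate([232, -525, 0]) stool();
translate([-564, 132, 0]) stool();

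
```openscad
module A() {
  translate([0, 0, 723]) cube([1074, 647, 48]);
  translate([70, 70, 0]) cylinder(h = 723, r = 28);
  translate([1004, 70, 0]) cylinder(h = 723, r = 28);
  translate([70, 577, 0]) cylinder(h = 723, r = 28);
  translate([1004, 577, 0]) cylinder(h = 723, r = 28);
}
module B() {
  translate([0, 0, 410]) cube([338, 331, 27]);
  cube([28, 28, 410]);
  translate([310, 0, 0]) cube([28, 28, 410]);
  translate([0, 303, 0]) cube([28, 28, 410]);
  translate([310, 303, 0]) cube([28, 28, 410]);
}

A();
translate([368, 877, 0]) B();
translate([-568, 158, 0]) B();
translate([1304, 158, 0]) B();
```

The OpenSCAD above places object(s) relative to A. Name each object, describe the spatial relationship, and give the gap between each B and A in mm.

Each stool's nearest face is 230 mm from the table's bounding box.

A is a table. B is a stool. Three stools sit around the table at the +y, −x, +x sides. The gap between each stool and the table is 230 mm.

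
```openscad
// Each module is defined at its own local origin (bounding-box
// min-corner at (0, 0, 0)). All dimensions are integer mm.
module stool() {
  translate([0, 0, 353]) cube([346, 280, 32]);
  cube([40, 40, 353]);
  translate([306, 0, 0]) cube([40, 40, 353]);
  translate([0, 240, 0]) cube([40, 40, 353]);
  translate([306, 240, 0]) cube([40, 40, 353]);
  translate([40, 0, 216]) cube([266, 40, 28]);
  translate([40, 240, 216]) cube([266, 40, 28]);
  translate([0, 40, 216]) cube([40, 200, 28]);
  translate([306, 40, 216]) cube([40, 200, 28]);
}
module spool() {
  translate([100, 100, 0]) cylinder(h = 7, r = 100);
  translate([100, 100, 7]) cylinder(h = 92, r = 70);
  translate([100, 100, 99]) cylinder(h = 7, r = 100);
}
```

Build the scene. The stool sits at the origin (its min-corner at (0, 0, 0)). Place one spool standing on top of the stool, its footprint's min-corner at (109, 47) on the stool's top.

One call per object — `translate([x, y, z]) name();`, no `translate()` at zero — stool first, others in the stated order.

stool();
translate([109, 47, 385]) spool();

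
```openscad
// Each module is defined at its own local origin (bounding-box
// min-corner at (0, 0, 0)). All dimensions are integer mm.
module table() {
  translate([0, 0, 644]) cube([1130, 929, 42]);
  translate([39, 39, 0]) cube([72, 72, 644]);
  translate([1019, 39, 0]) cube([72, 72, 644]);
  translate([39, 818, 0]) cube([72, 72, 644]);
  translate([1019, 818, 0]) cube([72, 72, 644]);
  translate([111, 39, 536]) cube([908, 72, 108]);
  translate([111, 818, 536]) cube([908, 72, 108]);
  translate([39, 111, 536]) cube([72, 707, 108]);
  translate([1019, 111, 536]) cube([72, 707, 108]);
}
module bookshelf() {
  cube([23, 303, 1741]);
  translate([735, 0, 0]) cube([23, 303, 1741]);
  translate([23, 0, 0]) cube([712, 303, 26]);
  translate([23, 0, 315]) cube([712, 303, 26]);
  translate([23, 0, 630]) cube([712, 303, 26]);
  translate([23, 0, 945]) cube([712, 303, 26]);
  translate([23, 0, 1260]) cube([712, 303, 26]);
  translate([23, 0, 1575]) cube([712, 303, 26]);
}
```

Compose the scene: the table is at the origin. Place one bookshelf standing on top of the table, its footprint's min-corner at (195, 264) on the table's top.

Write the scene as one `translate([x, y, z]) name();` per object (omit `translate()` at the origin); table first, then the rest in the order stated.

table();
translate([195, 264, 686]) bookshelf();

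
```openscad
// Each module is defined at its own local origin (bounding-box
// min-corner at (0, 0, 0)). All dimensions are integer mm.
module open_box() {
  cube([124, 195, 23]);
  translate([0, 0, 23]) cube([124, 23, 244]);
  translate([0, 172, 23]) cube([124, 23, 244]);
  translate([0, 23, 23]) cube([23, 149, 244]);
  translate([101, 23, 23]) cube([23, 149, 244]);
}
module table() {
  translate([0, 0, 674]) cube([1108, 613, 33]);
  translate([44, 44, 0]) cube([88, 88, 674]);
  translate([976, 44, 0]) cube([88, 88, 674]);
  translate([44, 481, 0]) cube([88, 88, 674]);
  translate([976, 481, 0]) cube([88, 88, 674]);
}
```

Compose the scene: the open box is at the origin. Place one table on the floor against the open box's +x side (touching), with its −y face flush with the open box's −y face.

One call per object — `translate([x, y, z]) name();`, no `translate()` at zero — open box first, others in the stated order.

open_box();
translate([124, 0, 0]) table();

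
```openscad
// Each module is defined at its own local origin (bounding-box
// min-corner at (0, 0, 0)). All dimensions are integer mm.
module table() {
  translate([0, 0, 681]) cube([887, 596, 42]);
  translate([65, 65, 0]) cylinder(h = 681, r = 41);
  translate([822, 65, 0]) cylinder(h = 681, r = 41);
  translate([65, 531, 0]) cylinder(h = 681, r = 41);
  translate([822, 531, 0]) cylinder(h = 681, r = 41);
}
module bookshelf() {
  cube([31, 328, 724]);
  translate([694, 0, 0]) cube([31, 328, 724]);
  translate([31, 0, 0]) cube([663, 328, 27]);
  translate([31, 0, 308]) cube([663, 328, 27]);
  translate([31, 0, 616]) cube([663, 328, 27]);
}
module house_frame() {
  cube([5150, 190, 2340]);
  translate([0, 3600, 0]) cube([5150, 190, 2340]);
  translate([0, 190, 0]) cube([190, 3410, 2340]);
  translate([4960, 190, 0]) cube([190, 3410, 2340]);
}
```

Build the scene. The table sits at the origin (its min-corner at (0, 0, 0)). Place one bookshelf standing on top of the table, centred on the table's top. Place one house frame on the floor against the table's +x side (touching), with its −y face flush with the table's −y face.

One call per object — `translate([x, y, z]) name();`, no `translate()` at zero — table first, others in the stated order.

table();
translate([81, 134, 723]) bookshelf();
translate([887, 0, 0]) house_frame();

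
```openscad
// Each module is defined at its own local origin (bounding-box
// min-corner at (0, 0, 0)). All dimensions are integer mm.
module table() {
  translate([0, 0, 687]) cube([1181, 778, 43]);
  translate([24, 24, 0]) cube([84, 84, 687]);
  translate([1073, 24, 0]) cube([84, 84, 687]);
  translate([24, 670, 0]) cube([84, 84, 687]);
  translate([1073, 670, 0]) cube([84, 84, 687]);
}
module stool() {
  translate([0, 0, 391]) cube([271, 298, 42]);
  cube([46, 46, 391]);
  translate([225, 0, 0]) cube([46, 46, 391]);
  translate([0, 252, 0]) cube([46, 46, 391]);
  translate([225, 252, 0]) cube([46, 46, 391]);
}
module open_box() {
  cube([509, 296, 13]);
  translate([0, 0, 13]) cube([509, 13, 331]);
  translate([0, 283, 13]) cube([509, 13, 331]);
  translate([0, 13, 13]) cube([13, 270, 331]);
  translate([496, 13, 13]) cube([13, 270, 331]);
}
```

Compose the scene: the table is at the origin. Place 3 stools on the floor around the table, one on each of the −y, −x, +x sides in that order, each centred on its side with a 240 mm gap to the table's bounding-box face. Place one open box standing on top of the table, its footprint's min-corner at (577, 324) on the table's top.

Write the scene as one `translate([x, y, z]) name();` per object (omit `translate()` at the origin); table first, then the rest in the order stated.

table();
translate([455, -538, 0]) stool();
translate([-511, 240, 0]) stool();
translate([1421, 240, 0]) stool();
translate([577, 324, 730]) open_box();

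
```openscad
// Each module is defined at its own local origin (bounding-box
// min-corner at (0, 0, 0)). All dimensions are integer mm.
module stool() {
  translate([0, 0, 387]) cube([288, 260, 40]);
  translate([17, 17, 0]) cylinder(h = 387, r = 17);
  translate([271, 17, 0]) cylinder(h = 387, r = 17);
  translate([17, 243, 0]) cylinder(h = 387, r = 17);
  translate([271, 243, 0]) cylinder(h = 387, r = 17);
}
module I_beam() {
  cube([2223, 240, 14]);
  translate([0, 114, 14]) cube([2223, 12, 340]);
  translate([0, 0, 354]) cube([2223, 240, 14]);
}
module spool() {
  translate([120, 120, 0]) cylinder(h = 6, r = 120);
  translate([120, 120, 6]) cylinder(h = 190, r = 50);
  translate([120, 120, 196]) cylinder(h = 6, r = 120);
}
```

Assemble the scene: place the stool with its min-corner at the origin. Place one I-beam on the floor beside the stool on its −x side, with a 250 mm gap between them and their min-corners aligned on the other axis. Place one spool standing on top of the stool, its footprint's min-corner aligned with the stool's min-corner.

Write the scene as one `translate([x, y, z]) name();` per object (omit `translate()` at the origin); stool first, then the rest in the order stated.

stool();
translate([-2473, 0, 0]) I_beam();
translate([0, 0, 427]) spool();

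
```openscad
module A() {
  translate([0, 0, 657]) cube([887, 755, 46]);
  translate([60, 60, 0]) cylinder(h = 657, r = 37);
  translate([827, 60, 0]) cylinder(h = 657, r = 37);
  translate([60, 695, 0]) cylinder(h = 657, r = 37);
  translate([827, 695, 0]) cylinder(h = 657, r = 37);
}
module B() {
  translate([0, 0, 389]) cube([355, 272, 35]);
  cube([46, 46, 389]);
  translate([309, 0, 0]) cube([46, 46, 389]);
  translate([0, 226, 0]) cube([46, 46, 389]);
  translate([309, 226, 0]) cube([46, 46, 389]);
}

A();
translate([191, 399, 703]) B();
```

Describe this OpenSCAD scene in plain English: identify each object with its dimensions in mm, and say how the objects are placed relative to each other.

A is a table: top 887 mm (x) × 755 mm (y), 46 mm thick, upper face at z = 703 mm, on four round legs of 74 mm diameter, each leg's bounding box inset 23 mm from the nearest pair of top edges, running from z = 0 to the bottom of the top.

B is a four-legged stool. The seat is 355×272 mm, 35 mm thick, top at z = 424 mm. It stands on four square legs, each 46×46 mm in cross-section, from z = 0 to the seat underside, each flush with a corner of the seat.

The stool is on top of the table.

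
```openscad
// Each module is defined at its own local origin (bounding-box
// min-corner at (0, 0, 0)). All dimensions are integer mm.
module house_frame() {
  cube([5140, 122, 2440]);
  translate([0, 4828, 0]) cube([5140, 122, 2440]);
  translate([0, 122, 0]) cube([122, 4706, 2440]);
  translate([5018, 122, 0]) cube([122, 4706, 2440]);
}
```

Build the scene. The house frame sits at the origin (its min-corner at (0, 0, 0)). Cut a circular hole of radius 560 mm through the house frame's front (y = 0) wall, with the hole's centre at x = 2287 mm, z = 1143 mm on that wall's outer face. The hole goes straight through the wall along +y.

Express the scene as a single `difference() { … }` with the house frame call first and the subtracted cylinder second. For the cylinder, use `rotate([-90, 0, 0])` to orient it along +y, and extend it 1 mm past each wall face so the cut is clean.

difference() {
  house_frame();
  translate([2287, -1, 1143]) rotate([-90, 0, 0]) cylinder(h = 124, r = 560);
}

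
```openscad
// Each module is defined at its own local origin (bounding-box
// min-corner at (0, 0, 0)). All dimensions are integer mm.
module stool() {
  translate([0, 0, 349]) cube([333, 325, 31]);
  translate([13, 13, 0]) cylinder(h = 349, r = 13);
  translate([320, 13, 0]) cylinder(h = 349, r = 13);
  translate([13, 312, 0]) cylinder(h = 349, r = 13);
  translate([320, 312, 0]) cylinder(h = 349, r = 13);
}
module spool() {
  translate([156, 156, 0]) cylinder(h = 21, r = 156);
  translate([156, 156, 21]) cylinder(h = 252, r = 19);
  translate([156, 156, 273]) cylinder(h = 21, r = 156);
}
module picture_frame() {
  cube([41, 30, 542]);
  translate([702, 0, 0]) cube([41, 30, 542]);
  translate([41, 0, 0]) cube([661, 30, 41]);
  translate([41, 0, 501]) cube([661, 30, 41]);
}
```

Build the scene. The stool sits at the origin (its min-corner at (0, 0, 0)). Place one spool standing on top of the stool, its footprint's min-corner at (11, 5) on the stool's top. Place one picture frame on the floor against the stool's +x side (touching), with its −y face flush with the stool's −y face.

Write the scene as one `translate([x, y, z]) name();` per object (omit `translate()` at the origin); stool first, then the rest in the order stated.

stool();
translate([11, 5, 380]) spool();
translate([333, 0, 0]) picture_frame();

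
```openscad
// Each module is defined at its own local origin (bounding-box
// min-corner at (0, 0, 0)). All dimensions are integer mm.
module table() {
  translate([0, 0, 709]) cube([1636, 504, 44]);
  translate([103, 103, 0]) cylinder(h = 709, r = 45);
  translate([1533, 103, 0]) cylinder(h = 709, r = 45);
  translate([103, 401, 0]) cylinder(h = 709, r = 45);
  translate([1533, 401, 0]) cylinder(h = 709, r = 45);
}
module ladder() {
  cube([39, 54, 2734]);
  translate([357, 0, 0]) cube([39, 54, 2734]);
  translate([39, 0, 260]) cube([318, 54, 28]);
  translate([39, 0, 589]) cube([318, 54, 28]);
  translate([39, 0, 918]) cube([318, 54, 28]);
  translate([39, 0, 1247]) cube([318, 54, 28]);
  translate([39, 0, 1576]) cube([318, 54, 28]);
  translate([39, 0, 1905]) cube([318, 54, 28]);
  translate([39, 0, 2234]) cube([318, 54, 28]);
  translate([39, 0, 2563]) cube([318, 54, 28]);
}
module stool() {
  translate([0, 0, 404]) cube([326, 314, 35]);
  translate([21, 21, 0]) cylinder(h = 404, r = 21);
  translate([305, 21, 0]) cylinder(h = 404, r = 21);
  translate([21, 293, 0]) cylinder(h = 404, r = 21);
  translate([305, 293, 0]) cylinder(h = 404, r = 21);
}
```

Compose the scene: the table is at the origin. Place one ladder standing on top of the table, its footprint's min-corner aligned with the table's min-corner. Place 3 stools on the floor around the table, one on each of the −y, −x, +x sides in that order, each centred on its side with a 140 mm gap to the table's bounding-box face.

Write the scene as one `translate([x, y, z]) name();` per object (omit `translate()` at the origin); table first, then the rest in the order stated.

table();
translate([0, 0, 753]) ladder();
translate([655, -454, 0]) stool();
translate([-466, 95, 0]) stool();
translate([1776, 95, 0]) stool();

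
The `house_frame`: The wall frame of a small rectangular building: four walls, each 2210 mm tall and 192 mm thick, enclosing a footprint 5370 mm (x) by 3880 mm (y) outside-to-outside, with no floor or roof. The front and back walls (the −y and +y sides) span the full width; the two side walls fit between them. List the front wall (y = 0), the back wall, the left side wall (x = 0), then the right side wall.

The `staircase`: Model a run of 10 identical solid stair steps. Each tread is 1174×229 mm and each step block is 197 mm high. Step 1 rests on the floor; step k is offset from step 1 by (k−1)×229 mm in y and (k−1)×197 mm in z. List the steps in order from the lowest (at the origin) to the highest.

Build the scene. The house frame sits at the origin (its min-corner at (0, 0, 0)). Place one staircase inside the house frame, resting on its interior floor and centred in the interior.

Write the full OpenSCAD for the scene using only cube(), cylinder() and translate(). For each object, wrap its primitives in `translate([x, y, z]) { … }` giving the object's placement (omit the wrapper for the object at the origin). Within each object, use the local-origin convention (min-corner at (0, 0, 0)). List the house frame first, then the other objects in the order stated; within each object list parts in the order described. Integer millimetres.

cube([5370, 192, 2210]);
translate([0, 3688, 0]) cube([5370, 192, 2210]);
translate([0, 192, 0]) cube([192, 3496, 2210]);
translate([5178, 192, 0]) cube([192, 3496, 2210]);
translate([2098, 795, 0]) {
  cube([1174, 229, 197]);
  translate([0, 229, 197]) cube([1174, 229, 197]);
  translate([0, 458, 394]) cube([1174, 229, 197]);
  translate([0, 687, 591]) cube([1174, 229, 197]);
  translate([0, 916, 788]) cube([1174, 229, 197]);
  translate([0, 1145, 985]) cube([1174, 229, 197]);
  translate([0, 1374, 1182]) cube([1174, 229, 197]);
  translate([0, 1603, 1379]) cube([1174, 229, 197]);
  translate([0, 1832, 1576]) cube([1174, 229, 197]);
  translate([0, 2061, 1773]) cube([1174, 229, 197]);
}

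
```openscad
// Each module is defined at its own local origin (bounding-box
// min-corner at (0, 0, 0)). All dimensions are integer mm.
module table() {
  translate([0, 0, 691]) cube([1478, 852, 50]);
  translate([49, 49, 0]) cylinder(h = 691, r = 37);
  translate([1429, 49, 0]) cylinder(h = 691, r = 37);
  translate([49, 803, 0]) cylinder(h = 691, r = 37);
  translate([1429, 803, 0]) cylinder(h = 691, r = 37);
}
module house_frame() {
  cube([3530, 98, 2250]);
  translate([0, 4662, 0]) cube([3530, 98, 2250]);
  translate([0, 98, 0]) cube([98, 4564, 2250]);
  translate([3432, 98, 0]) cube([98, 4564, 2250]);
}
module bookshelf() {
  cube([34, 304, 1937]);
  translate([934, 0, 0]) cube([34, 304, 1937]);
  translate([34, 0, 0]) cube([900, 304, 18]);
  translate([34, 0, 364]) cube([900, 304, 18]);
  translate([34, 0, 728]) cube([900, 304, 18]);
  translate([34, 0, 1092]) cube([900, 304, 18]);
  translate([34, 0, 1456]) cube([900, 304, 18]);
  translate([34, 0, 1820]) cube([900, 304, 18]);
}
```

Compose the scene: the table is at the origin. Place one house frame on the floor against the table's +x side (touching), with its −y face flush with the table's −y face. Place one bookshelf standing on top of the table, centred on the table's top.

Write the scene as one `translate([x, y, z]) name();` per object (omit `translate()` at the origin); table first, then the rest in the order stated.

table();
translate([1478, 0, 0]) house_frame();
translate([255, 274, 741]) bookshelf();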